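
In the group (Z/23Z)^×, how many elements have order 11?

φ(23) = 23 − 1 = 22 = 2 · 11.
In a cyclic group of order 22, there are φ(d) elements of order d for each divisor d of 22, and zero for non-divisors.
11 | 22, and φ(11) = 11 − 1 = 10.

10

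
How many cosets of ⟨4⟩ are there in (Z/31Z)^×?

6

Since 4 ∈ (Z/31Z)^×, its order divides φ(31) = 31 − 1 = 30 = 2 · 3 · 5.
Divisors of 30: 1, 2, 3, 5, 6, 10, 15, 30.
Test each divisor d:
4^1 ≡ 4 (mod 31)
4^2 ≡ 16 (mod 31)
4^3 ≡ 2 (mod 31)
4^5 ≡ 1 (mod 31) ✓
Thus |⟨4⟩| = ord(4) = 5.
Index = |(Z/31Z)^×| / |⟨4⟩| = 30 / 5 = 6.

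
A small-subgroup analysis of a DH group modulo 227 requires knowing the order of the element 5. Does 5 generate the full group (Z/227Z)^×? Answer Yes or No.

Yes

φ(227) = 227 − 1 = 226 = 2 · 113.
5 is a primitive root mod 227 iff 5^(φ(227)/q) ≢ 1 for every prime q | φ(227), i.e. q ∈ {2, 113}.
5^113 ≡ 226 (mod 227)  [q = 2: ≢ 1 ✓]
5^2 ≡ 25 (mod 227)  [q = 113: ≢ 1 ✓]
All checks pass, so 5 has order 226 and is a primitive root modulo 227.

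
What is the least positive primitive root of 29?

2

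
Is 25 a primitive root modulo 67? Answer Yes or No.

φ(67) = 67 − 1 = 66 = 2 · 3 · 11.
It suffices to check that the order of 25 is not a proper divisor of 66: compute 25^(66/q) for q ∈ {2, 3, 11}.
25^33 ≡ 1 (mod 67)  [q = 2: ≡ 1 ✗]
25^22 ≡ 1 (mod 67)  [q = 3: ≡ 1 ✗]
25^6 ≡ 62 (mod 67)  [q = 11: ≢ 1 ✓]
Since 25^33 ≡ 1, the order of 25 divides 33 < 66, so 25 is not a primitive root.

No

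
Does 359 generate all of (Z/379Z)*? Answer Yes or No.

φ(379) = 379 − 1 = 378 = 2 · 3^3 · 7.
It suffices to check that the order of 359 is not a proper divisor of 378: compute 359^(378/q) for q ∈ {2, 3, 7}.
359^189 ≡ 378 (mod 379)  [q = 2: ≢ 1 ✓]
359^126 ≡ 51 (mod 379)  [q = 3: ≢ 1 ✓]
359^54 ≡ 94 (mod 379)  [q = 7: ≢ 1 ✓]
None equal 1, so ord_379(359) = 378: 359 is a primitive root.

Yes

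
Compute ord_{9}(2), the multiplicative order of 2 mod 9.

The order of 2 must divide φ(9) = φ(3^2) = 3·(3−1) = 6 = 2 · 3.
Divisors of 6: 1, 2, 3, 6.
Test each divisor d:
2^1 ≡ 2 (mod 9)
2^2 ≡ 4 (mod 9)
2^3 ≡ 8 (mod 9)
2^6 ≡ 1 (mod 9) ✓
Therefore the multiplicative order of 2 modulo 9 is 6.

6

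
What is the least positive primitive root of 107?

φ(107) = 107 − 1 = 106 = 2 · 53.
g is a primitive root iff g^(106/q) ≢ 1 (mod 107) for each prime q ∈ {2, 53}.
g = 2: 2^53 ≡ 106; 2^2 ≡ 4 — none is 1, so 2 is a primitive root.
So 2 is the smallest generator of (Z/107Z)^×.

2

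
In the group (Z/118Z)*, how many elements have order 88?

0

φ(118) = φ(2)·φ(59) = 1·58 = 58 = 2 · 29.
Since (Z/118Z)^× is cyclic of order 58, the number of elements of order d is φ(d) when d | 58 and 0 otherwise.
Here 58 is not a multiple of 88, so there are no elements of order 88.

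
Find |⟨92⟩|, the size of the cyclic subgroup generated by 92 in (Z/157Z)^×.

52

ord(92) | φ(157) = 157 − 1 = 156 = 2^2 · 3 · 13.
Divisors of 156: 1, 2, 3, 4, 6, 12, 13, 26, 39, 52, 78, 156.
Evaluate successive powers at the divisors of 156:
92^1 ≡ 92 (mod 157)
92^2 ≡ 143 (mod 157)
92^3 ≡ 125 (mod 157)
92^4 ≡ 39 (mod 157)
92^6 ≡ 82 (mod 157)
92^12 ≡ 130 (mod 157)
92^13 ≡ 28 (mod 157)
92^26 ≡ 156 (mod 157)
92^39 ≡ 129 (mod 157)
92^52 ≡ 1 (mod 157) ✓
The smallest such exponent is 52, so the order of 92 is 52.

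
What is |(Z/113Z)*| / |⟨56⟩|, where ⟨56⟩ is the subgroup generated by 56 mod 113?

Since 56 ∈ (Z/113Z)^×, its order divides φ(113) = 113 − 1 = 112 = 2^4 · 7.
Divisors of 112: 1, 2, 4, 7, 8, 14, 16, 28, 56, 112.
Compute 56^d (mod 113) for the divisors d until we hit 1:
56^1 ≡ 56 (mod 113)
56^2 ≡ 85 (mod 113)
56^4 ≡ 106 (mod 113)
56^7 ≡ 15 (mod 113)
56^8 ≡ 49 (mod 113)
56^14 ≡ 112 (mod 113)
56^16 ≡ 28 (mod 113)
56^28 ≡ 1 (mod 113) ✓
So ord_113(56) = 28, hence |⟨56⟩| = 28.
[(Z/113Z)^× : ⟨56⟩] = 112/28 = 4.

4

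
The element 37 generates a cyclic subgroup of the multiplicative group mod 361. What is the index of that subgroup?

ord(37) | φ(361) = φ(19^2) = 19·(19−1) = 342 = 2 · 3^2 · 19.
Divisors of 342: 1, 2, 3, 6, 9, 18, 19, 38, 57, 114, 171, 342.
Compute 37^d (mod 361) for the divisors d until we hit 1:
37^1 ≡ 37
37^2 ≡ 286
37^3 ≡ 113
37^6 ≡ 134
37^9 ≡ 341
37^18 ≡ 39
37^19 ≡ 360
37^38 ≡ 1
Thus |⟨37⟩| = ord(37) = 38.
[(Z/361Z)^× : ⟨37⟩] = 342/38 = 9.

9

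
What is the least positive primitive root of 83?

2

φ(83) = 83 − 1 = 82 = 2 · 41.
g is a primitive root iff g^(82/q) ≢ 1 (mod 83) for each prime q ∈ {2, 41}.
g = 2: 2^41 ≡ 82; 2^2 ≡ 4 — none is 1, so 2 is a primitive root.
So 2 is the smallest generator of (Z/83Z)^×.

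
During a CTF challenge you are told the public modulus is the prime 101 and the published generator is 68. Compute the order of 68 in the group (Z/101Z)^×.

25

The order of 68 must divide φ(101) = 101 − 1 = 100 = 2^2 · 5^2.
Divisors of 100: 1, 2, 4, 5, 10, 20, 25, 50, 100.
Test each divisor d:
68^1 ≡ 68
68^2 ≡ 79
68^4 ≡ 80
68^5 ≡ 87
68^10 ≡ 95
68^20 ≡ 36
68^25 ≡ 1
The smallest such exponent is 25, so the order of 68 is 25.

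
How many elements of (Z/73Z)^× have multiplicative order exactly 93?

0

φ(73) = 73 − 1 = 72 = 2^3 · 3^2.
(Z/73Z)^× is cyclic (|G| = 72); a cyclic group of order m has exactly φ(d) elements of each order d | m, and none otherwise.
Here 72 is not a multiple of 93, so there are no elements of order 93.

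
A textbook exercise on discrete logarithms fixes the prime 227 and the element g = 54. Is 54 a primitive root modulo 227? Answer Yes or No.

φ(227) = 227 − 1 = 226 = 2 · 113.
Test 54^(226/q) mod 227 for each prime factor q of 226:
54^113 ≡ 226 (mod 227)  [q = 2: ≢ 1 ✓]
54^2 ≡ 192 (mod 227)  [q = 113: ≢ 1 ✓]
Every test exponent gives a nontrivial residue, hence 54 generates the full group.

Yes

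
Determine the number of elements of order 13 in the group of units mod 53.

12

φ(53) = 53 − 1 = 52 = 2^2 · 13.
(Z/53Z)^× is cyclic (|G| = 52); a cyclic group of order m has exactly φ(d) elements of each order d | m, and none otherwise.
13 | 52, and φ(13) = 13 − 1 = 12.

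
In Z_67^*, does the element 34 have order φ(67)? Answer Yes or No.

φ(67) = 67 − 1 = 66 = 2 · 3 · 11.
Test 34^(66/q) mod 67 for each prime factor q of 66:
34^33 ≡ 66 (mod 67)  [q = 2: ≢ 1 ✓]
34^22 ≡ 29 (mod 67)  [q = 3: ≢ 1 ✓]
34^6 ≡ 22 (mod 67)  [q = 11: ≢ 1 ✓]
All checks pass, so 34 has order 66 and is a primitive root modulo 67.

Yes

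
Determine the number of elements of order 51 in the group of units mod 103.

φ(103) = 103 − 1 = 102 = 2 · 3 · 17.
In a cyclic group of order 102, there are φ(d) elements of order d for each divisor d of 102, and zero for non-divisors.
51 = 3 · 17 divides 102, and φ(51) = 32.

32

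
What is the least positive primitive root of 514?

3

φ(514) = φ(2)·φ(257) = 1·256 = 256 = 2^8.
Test candidates g = 2, 3, … against the prime factors q ∈ {2} of φ(514): g is a generator iff g^(256/q) ≢ 1 for every such q.
g = 2: gcd(2, 514) = 2 > 1, not a unit — skip.
g = 3: 3^128 ≡ 513 — none is 1, so 3 is a primitive root.
So 3 is the smallest generator of (Z/514Z)^×.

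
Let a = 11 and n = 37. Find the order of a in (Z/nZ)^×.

Since 11 ∈ (Z/37Z)^×, its order divides φ(37) = 37 − 1 = 36 = 2^2 · 3^2.
Divisors of 36: 1, 2, 3, 4, 6, 9, 12, 18, 36.
Evaluate successive powers at the divisors of 36:
11^1 ≡ 11
11^2 ≡ 10
11^3 ≡ 36
11^4 ≡ 26
11^6 ≡ 1
So ord_37(11) = 6.

6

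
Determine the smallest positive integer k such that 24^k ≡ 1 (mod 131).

26

Since 24 ∈ (Z/131Z)^×, its order divides φ(131) = 131 − 1 = 130 = 2 · 5 · 13.
Divisors of 130: 1, 2, 5, 10, 13, 26, 65, 130.
Compute 24^d (mod 131) for the divisors d until we hit 1:
24^1 ≡ 24 (mod 131)
24^2 ≡ 52 (mod 131)
24^5 ≡ 51 (mod 131)
24^10 ≡ 112 (mod 131)
24^13 ≡ 130 (mod 131)
24^26 ≡ 1 (mod 131) ✓
So ord_131(24) = 26.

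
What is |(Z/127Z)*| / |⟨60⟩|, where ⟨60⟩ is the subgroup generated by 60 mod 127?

2

The order of 60 must divide φ(127) = 127 − 1 = 126 = 2 · 3^2 · 7.
Divisors of 126: 1, 2, 3, 6, 7, 9, 14, 18, 21, 42, 63, 126.
Test each divisor d:
60^1 ≡ 60
60^2 ≡ 44
60^3 ≡ 100
60^6 ≡ 94
60^7 ≡ 52
60^9 ≡ 2
60^14 ≡ 37
60^18 ≡ 4
60^21 ≡ 19
60^42 ≡ 107
60^63 ≡ 1
The order of 60 is 63, so the subgroup it generates has 63 elements.
[(Z/127Z)^× : ⟨60⟩] = 126/63 = 2.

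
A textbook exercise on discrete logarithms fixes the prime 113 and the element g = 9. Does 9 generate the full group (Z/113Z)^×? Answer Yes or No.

No

φ(113) = 113 − 1 = 112 = 2^4 · 7.
An element g generates (Z/113Z)^× iff g^(112/q) ≢ 1 (mod 113) for each prime q ∈ {2, 7}.
9^56 ≡ 1 (mod 113)  [q = 2: ≡ 1 ✗]
9^16 ≡ 28 (mod 113)  [q = 7: ≢ 1 ✓]
9^56 ≡ 1 shows ord(9) | 56, strictly less than φ(113); not a primitive root.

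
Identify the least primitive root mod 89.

3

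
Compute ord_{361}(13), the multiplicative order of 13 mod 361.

342

By Lagrange's theorem, ord_361(13) divides φ(361) = φ(19^2) = 19·(19−1) = 342 = 2 · 3^2 · 19.
Divisors of 342: 1, 2, 3, 6, 9, 18, 19, 38, 57, 114, 171, 342.
Check 13^d mod 361 for each divisor in increasing order:
13^1 ≡ 13 (mod 361)
13^2 ≡ 169 (mod 361)
13^3 ≡ 31 (mod 361)
13^6 ≡ 239 (mod 361)
13^9 ≡ 189 (mod 361)
13^18 ≡ 343 (mod 361)
13^19 ≡ 127 (mod 361)
13^38 ≡ 245 (mod 361)
13^57 ≡ 69 (mod 361)
13^114 ≡ 68 (mod 361)
13^171 ≡ 360 (mod 361)
13^342 ≡ 1 (mod 361) ✓
Therefore the multiplicative order of 13 modulo 361 is 342.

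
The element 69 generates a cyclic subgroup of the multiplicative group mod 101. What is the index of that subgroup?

5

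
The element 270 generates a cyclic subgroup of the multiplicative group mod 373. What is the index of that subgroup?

The order of 270 must divide φ(373) = 373 − 1 = 372 = 2^2 · 3 · 31.
Divisors of 372: 1, 2, 3, 4, 6, 12, 31, 62, 93, 124, 186, 372.
Evaluate successive powers at the divisors of 372:
270^1 ≡ 270
270^2 ≡ 165
270^3 ≡ 163
270^4 ≡ 369
270^6 ≡ 86
270^12 ≡ 309
270^31 ≡ 88
270^62 ≡ 284
270^93 ≡ 1
Thus |⟨270⟩| = ord(270) = 93.
Index = |(Z/373Z)^×| / |⟨270⟩| = 372 / 93 = 4.

4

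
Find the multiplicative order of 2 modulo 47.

Since 2 ∈ (Z/47Z)^×, its order divides φ(47) = 47 − 1 = 46 = 2 · 23.
Divisors of 46: 1, 2, 23, 46.
Compute 2^d (mod 47) for the divisors d until we hit 1:
2^1 ≡ 2 (mod 47)
2^2 ≡ 4 (mod 47)
2^23 ≡ 1 (mod 47) ✓
Hence ord(2) = 23.

23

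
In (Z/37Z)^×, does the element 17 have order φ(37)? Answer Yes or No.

φ(37) = 37 − 1 = 36 = 2^2 · 3^2.
Test 17^(36/q) mod 37 for each prime factor q of 36:
17^18 ≡ 36 (mod 37)  [q = 2: ≢ 1 ✓]
17^12 ≡ 26 (mod 37)  [q = 3: ≢ 1 ✓]
None equal 1, so ord_37(17) = 36: 17 is a primitive root.

Yes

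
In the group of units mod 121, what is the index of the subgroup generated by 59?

2

ord(59) | φ(121) = φ(11^2) = 11·(11−1) = 110 = 2 · 5 · 11.
Divisors of 110: 1, 2, 5, 10, 11, 22, 55, 110.
Compute 59^d (mod 121) for the divisors d until we hit 1:
59^1 ≡ 59
59^2 ≡ 93
59^5 ≡ 34
59^10 ≡ 67
59^11 ≡ 81
59^22 ≡ 27
59^55 ≡ 1
The order of 59 is 55, so the subgroup it generates has 55 elements.
The index is φ(121) / ord(59) = 110 / 55 = 2.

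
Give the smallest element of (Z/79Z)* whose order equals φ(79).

3

φ(79) = 79 − 1 = 78 = 2 · 3 · 13.
Test candidates g = 2, 3, … against the prime factors q ∈ {2, 3, 13} of φ(79): g is a generator iff g^(78/q) ≢ 1 for every such q.
g = 2: 2^39 ≡ 1 — hits 1, so not a primitive root.
g = 3: 3^39 ≡ 78; 3^26 ≡ 23; 3^6 ≡ 18 — none is 1, so 3 is a primitive root.
The smallest primitive root modulo 79 is 3.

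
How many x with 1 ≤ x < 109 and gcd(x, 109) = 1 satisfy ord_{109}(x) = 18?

6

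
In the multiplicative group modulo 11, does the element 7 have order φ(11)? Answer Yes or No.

Yes

φ(11) = 11 − 1 = 10 = 2 · 5.
An element g generates (Z/11Z)^× iff g^(10/q) ≢ 1 (mod 11) for each prime q ∈ {2, 5}.
7^5 ≡ 10 (mod 11)  [q = 2: ≢ 1 ✓]
7^2 ≡ 5 (mod 11)  [q = 5: ≢ 1 ✓]
All checks pass, so 7 has order 10 and is a primitive root modulo 11.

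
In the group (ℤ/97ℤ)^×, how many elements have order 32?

16

φ(97) = 97 − 1 = 96 = 2^5 · 3.
(Z/97Z)^× is cyclic (|G| = 96); a cyclic group of order m has exactly φ(d) elements of each order d | m, and none otherwise.
32 = 2^5 divides 96, and φ(32) = 16.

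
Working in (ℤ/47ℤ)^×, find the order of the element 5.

By Lagrange's theorem, ord_47(5) divides φ(47) = 47 − 1 = 46 = 2 · 23.
Divisors of 46: 1, 2, 23, 46.
Check 5^d mod 47 for each divisor in increasing order:
5^1 ≡ 5
5^2 ≡ 25
5^23 ≡ 46
5^46 ≡ 1
So ord_47(5) = 46.

46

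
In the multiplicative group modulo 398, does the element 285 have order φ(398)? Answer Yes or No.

No

φ(398) = φ(2)·φ(199) = 1·198 = 198 = 2 · 3^2 · 11.
285 is a primitive root mod 398 iff 285^(φ(398)/q) ≢ 1 for every prime q | φ(398), i.e. q ∈ {2, 3, 11}.
285^99 ≡ 1 (mod 398)  [q = 2: ≡ 1 ✗]
285^66 ≡ 291 (mod 398)  [q = 3: ≢ 1 ✓]
285^18 ≡ 61 (mod 398)  [q = 11: ≢ 1 ✓]
The check at q = 2 fails, so 285 generates a proper subgroup.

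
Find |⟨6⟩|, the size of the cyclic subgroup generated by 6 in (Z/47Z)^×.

The order of 6 must divide φ(47) = 47 − 1 = 46 = 2 · 23.
Divisors of 46: 1, 2, 23, 46.
Compute 6^d (mod 47) for the divisors d until we hit 1:
6^1 ≡ 6 (mod 47)
6^2 ≡ 36 (mod 47)
6^23 ≡ 1 (mod 47) ✓
Therefore the multiplicative order of 6 modulo 47 is 23.

23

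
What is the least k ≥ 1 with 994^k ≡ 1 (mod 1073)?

252

By Lagrange's theorem, ord_1073(994) divides φ(1073) = φ(29·37) = (29−1)·(37−1) = 28·36 = 1008 = 2^4 · 3^2 · 7.
Divisors of 1008: 1, 2, 3, 4, 6, 7, 8, 9, 12, 14, 16, 18, 21, 24, 28, 36, 42, 48, 56, 63, 72, 84, 112, 126, 144, 168, 252, 336, 504, 1008.
Test each divisor d:
994^1 ≡ 994 (mod 1073)
994^2 ≡ 876 (mod 1073)
994^3 ≡ 541 (mod 1073)
994^4 ≡ 181 (mod 1073)
994^6 ≡ 825 (mod 1073)
994^7 ≡ 278 (mod 1073)
994^8 ≡ 571 (mod 1073)
994^9 ≡ 1030 (mod 1073)
994^12 ≡ 343 (mod 1073)
994^14 ≡ 28 (mod 1073)
994^16 ≡ 922 (mod 1073)
994^18 ≡ 776 (mod 1073)
994^21 ≡ 273 (mod 1073)
994^24 ≡ 692 (mod 1073)
994^28 ≡ 784 (mod 1073)
994^36 ≡ 223 (mod 1073)
994^42 ≡ 492 (mod 1073)
994^48 ≡ 306 (mod 1073)
994^56 ≡ 900 (mod 1073)
994^63 ≡ 191 (mod 1073)
994^72 ≡ 371 (mod 1073)
994^84 ≡ 639 (mod 1073)
994^112 ≡ 958 (mod 1073)
994^126 ≡ 1072 (mod 1073)
994^144 ≡ 297 (mod 1073)
994^168 ≡ 581 (mod 1073)
994^252 ≡ 1 (mod 1073) ✓
Hence ord(994) = 252.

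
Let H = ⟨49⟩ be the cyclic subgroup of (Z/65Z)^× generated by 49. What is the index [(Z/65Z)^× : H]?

By Lagrange's theorem, ord_65(49) divides φ(65) = φ(5·13) = (5−1)·(13−1) = 4·12 = 48 = 2^4 · 3.
Divisors of 48: 1, 2, 3, 4, 6, 8, 12, 16, 24, 48.
Evaluate successive powers at the divisors of 48:
49^1 ≡ 49 (mod 65)
49^2 ≡ 61 (mod 65)
49^3 ≡ 64 (mod 65)
49^4 ≡ 16 (mod 65)
49^6 ≡ 1 (mod 65) ✓
The order of 49 is 6, so the subgroup it generates has 6 elements.
Index = |(Z/65Z)^×| / |⟨49⟩| = 48 / 6 = 8.

8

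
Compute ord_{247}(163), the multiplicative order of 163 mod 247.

12

Since 163 ∈ (Z/247Z)^×, its order divides φ(247) = φ(13·19) = (13−1)·(19−1) = 12·18 = 216 = 2^3 · 3^3.
Divisors of 216: 1, 2, 3, 4, 6, 8, 9, 12, 18, 24, 27, 36, 54, 72, 108, 216.
Compute 163^d (mod 247) for the divisors d until we hit 1:
163^1 ≡ 163 (mod 247)
163^2 ≡ 140 (mod 247)
163^3 ≡ 96 (mod 247)
163^4 ≡ 87 (mod 247)
163^6 ≡ 77 (mod 247)
163^8 ≡ 159 (mod 247)
163^9 ≡ 229 (mod 247)
163^12 ≡ 1 (mod 247) ✓
The smallest such exponent is 12, so the order of 163 is 12.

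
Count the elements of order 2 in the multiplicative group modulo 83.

1

φ(83) = 83 − 1 = 82 = 2 · 41.
In a cyclic group of order 82, there are φ(d) elements of order d for each divisor d of 82, and zero for non-divisors.
2 | 82, and φ(2) = 2 − 1 = 1.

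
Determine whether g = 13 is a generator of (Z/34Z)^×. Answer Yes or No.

No

φ(34) = φ(2)·φ(17) = 1·16 = 16 = 2^4.
An element g generates (Z/34Z)^× iff g^(16/q) ≢ 1 (mod 34) for each prime q ∈ {2}.
13^8 ≡ 1 (mod 34)  [q = 2: ≡ 1 ✗]
13^8 ≡ 1 shows ord(13) | 8, strictly less than φ(34); not a primitive root.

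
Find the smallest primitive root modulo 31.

3

φ(31) = 31 − 1 = 30 = 2 · 3 · 5.
g is a primitive root iff g^(30/q) ≢ 1 (mod 31) for each prime q ∈ {2, 3, 5}.
g = 2: 2^15 ≡ 1 — hits 1, so not a primitive root.
g = 3: 3^15 ≡ 30; 3^10 ≡ 25; 3^6 ≡ 16 — none is 1, so 3 is a primitive root.
Hence the least primitive root of 31 is 3.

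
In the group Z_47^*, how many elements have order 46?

22

φ(47) = 47 − 1 = 46 = 2 · 23.
Since (Z/47Z)^× is cyclic of order 46, the number of elements of order d is φ(d) when d | 46 and 0 otherwise.
46 = 2 · 23 divides 46, and φ(46) = 22.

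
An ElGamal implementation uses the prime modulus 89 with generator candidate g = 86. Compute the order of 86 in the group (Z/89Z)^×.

88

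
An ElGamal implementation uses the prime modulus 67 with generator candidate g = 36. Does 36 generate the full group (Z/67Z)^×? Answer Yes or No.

φ(67) = 67 − 1 = 66 = 2 · 3 · 11.
An element g generates (Z/67Z)^× iff g^(66/q) ≢ 1 (mod 67) for each prime q ∈ {2, 3, 11}.
36^33 ≡ 1 (mod 67)  [q = 2: ≡ 1 ✗]
36^22 ≡ 29 (mod 67)  [q = 3: ≢ 1 ✓]
36^6 ≡ 40 (mod 67)  [q = 11: ≢ 1 ✓]
Since 36^33 ≡ 1, the order of 36 divides 33 < 66, so 36 is not a primitive root.

No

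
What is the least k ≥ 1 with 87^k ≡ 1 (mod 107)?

By Lagrange's theorem, ord_107(87) divides φ(107) = 107 − 1 = 106 = 2 · 53.
Divisors of 106: 1, 2, 53, 106.
Test each divisor d:
87^1 ≡ 87
87^2 ≡ 79
87^53 ≡ 1
Hence ord(87) = 53.

53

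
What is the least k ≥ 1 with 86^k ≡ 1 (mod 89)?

88

ord(86) | φ(89) = 89 − 1 = 88 = 2^3 · 11.
Divisors of 88: 1, 2, 4, 8, 11, 22, 44, 88.
Evaluate successive powers at the divisors of 88:
86^1 ≡ 86 (mod 89)
86^2 ≡ 9 (mod 89)
86^4 ≡ 81 (mod 89)
86^8 ≡ 64 (mod 89)
86^11 ≡ 52 (mod 89)
86^22 ≡ 34 (mod 89)
86^44 ≡ 88 (mod 89)
86^88 ≡ 1 (mod 89) ✓
The smallest such exponent is 88, so the order of 86 is 88.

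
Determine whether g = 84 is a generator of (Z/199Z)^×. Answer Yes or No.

Yes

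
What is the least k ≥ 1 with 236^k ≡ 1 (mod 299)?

132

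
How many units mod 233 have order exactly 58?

28

φ(233) = 233 − 1 = 232 = 2^3 · 29.
(Z/233Z)^× is cyclic (|G| = 232); a cyclic group of order m has exactly φ(d) elements of each order d | m, and none otherwise.
58 = 2 · 29 divides 232, and φ(58) = 28.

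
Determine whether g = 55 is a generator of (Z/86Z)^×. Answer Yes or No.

Yes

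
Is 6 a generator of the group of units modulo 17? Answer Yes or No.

φ(17) = 17 − 1 = 16 = 2^4.
Test 6^(16/q) mod 17 for each prime factor q of 16:
6^8 ≡ 16 (mod 17)  [q = 2: ≢ 1 ✓]
Every test exponent gives a nontrivial residue, hence 6 generates the full group.

Yes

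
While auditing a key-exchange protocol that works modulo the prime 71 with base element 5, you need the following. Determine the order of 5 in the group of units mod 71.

Since 5 ∈ (Z/71Z)^×, its order divides φ(71) = 71 − 1 = 70 = 2 · 5 · 7.
Divisors of 70: 1, 2, 5, 7, 10, 14, 35, 70.
Test each divisor d:
5^1 ≡ 5 (mod 71)
5^2 ≡ 25 (mod 71)
5^5 ≡ 1 (mod 71) ✓
The smallest such exponent is 5, so the order of 5 is 5.

5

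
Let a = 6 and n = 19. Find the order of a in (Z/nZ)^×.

9

The order of 6 must divide φ(19) = 19 − 1 = 18 = 2 · 3^2.
Divisors of 18: 1, 2, 3, 6, 9, 18.
Compute 6^d (mod 19) for the divisors d until we hit 1:
6^1 ≡ 6
6^2 ≡ 17
6^3 ≡ 7
6^6 ≡ 11
6^9 ≡ 1
So ord_19(6) = 9.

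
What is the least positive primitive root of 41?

6

φ(41) = 41 − 1 = 40 = 2^3 · 5.
g is a primitive root iff g^(40/q) ≢ 1 (mod 41) for each prime q ∈ {2, 5}.
g = 2: 2^20 ≡ 1 — hits 1, so not a primitive root.
g = 3: 3^20 ≡ 40; 3^8 ≡ 1 — hits 1, so not a primitive root.
g = 4: 4^20 ≡ 1 — hits 1, so not a primitive root.
g = 5: 5^20 ≡ 1 — hits 1, so not a primitive root.
g = 6: 6^20 ≡ 40; 6^8 ≡ 10 — none is 1, so 6 is a primitive root.
So 6 is the smallest generator of (Z/41Z)^×.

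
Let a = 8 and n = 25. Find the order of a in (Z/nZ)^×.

20

By Lagrange's theorem, ord_25(8) divides φ(25) = φ(5^2) = 5·(5−1) = 20 = 2^2 · 5.
Divisors of 20: 1, 2, 4, 5, 10, 20.
Compute 8^d (mod 25) for the divisors d until we hit 1:
8^1 ≡ 8
8^2 ≡ 14
8^4 ≡ 21
8^5 ≡ 18
8^10 ≡ 24
8^20 ≡ 1
The smallest such exponent is 20, so the order of 8 is 20.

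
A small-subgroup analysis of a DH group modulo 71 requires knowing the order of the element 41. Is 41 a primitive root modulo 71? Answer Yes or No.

No

φ(71) = 71 − 1 = 70 = 2 · 5 · 7.
Test 41^(70/q) mod 71 for each prime factor q of 70:
41^35 ≡ 70 (mod 71)  [q = 2: ≢ 1 ✓]
41^14 ≡ 1 (mod 71)  [q = 5: ≡ 1 ✗]
41^10 ≡ 20 (mod 71)  [q = 7: ≢ 1 ✓]
The check at q = 5 fails, so 41 generates a proper subgroup.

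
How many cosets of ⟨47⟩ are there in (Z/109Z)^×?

1

By Lagrange's theorem, ord_109(47) divides φ(109) = 109 − 1 = 108 = 2^2 · 3^3.
Divisors of 108: 1, 2, 3, 4, 6, 9, 12, 18, 27, 36, 54, 108.
Check 47^d mod 109 for each divisor in increasing order:
47^1 ≡ 47 (mod 109)
47^2 ≡ 29 (mod 109)
47^3 ≡ 55 (mod 109)
47^4 ≡ 78 (mod 109)
47^6 ≡ 82 (mod 109)
47^9 ≡ 41 (mod 109)
47^12 ≡ 75 (mod 109)
47^18 ≡ 46 (mod 109)
47^27 ≡ 33 (mod 109)
47^36 ≡ 45 (mod 109)
47^54 ≡ 108 (mod 109)
47^108 ≡ 1 (mod 109) ✓
Thus |⟨47⟩| = ord(47) = 108.
[(Z/109Z)^× : ⟨47⟩] = 108/108 = 1.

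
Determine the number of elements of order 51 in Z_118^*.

φ(118) = φ(2)·φ(59) = 1·58 = 58 = 2 · 29.
(Z/118Z)^× is cyclic (|G| = 58); a cyclic group of order m has exactly φ(d) elements of each order d | m, and none otherwise.
Here 58 is not a multiple of 51, so there are no elements of order 51.

0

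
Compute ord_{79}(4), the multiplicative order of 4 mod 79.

39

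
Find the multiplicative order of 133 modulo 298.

74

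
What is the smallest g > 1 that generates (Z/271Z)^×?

φ(271) = 271 − 1 = 270 = 2 · 3^3 · 5.
g is a primitive root iff g^(270/q) ≢ 1 (mod 271) for each prime q ∈ {2, 3, 5}.
g = 2: 2^135 ≡ 1 — hits 1, so not a primitive root.
g = 3: 3^135 ≡ 270; 3^90 ≡ 1 — hits 1, so not a primitive root.
g = 4: 4^135 ≡ 1 — hits 1, so not a primitive root.
g = 5: 5^135 ≡ 1 — hits 1, so not a primitive root.
g = 6: 6^135 ≡ 270; 6^90 ≡ 242; 6^54 ≡ 10 — none is 1, so 6 is a primitive root.
The smallest primitive root modulo 271 is 6.

6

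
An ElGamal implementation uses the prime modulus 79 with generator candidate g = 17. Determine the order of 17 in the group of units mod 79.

26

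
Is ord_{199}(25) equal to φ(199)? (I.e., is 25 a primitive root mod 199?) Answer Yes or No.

φ(199) = 199 − 1 = 198 = 2 · 3^2 · 11.
Test 25^(198/q) mod 199 for each prime factor q of 198:
25^99 ≡ 1 (mod 199)  [q = 2: ≡ 1 ✗]
25^66 ≡ 1 (mod 199)  [q = 3: ≡ 1 ✗]
25^18 ≡ 125 (mod 199)  [q = 11: ≢ 1 ✓]
The check at q = 2 fails, so 25 generates a proper subgroup.

No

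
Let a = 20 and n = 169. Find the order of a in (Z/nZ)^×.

The order of 20 must divide φ(169) = φ(13^2) = 13·(13−1) = 156 = 2^2 · 3 · 13.
Divisors of 156: 1, 2, 3, 4, 6, 12, 13, 26, 39, 52, 78, 156.
Evaluate successive powers at the divisors of 156:
20^1 ≡ 20 (mod 169)
20^2 ≡ 62 (mod 169)
20^3 ≡ 57 (mod 169)
20^4 ≡ 126 (mod 169)
20^6 ≡ 38 (mod 169)
20^12 ≡ 92 (mod 169)
20^13 ≡ 150 (mod 169)
20^26 ≡ 23 (mod 169)
20^39 ≡ 70 (mod 169)
20^52 ≡ 22 (mod 169)
20^78 ≡ 168 (mod 169)
20^156 ≡ 1 (mod 169) ✓
So ord_169(20) = 156.

156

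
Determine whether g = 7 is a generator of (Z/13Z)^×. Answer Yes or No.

φ(13) = 13 − 1 = 12 = 2^2 · 3.
An element g generates (Z/13Z)^× iff g^(12/q) ≢ 1 (mod 13) for each prime q ∈ {2, 3}.
7^6 ≡ 12 (mod 13)  [q = 2: ≢ 1 ✓]
7^4 ≡ 9 (mod 13)  [q = 3: ≢ 1 ✓]
All checks pass, so 7 has order 12 and is a primitive root modulo 13.

Yes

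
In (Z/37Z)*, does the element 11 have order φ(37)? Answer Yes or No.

No

φ(37) = 37 − 1 = 36 = 2^2 · 3^2.
It suffices to check that the order of 11 is not a proper divisor of 36: compute 11^(36/q) for q ∈ {2, 3}.
11^18 ≡ 1 (mod 37)  [q = 2: ≡ 1 ✗]
11^12 ≡ 1 (mod 37)  [q = 3: ≡ 1 ✗]
11^18 ≡ 1 shows ord(11) | 18, strictly less than φ(37); not a primitive root.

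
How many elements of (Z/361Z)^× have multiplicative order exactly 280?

φ(361) = φ(19^2) = 19·(19−1) = 342 = 2 · 3^2 · 19.
Since (Z/361Z)^× is cyclic of order 342, the number of elements of order d is φ(d) when d | 342 and 0 otherwise.
Since 280 ∤ 342, the count is 0.

0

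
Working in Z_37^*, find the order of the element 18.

By Lagrange's theorem, ord_37(18) divides φ(37) = 37 − 1 = 36 = 2^2 · 3^2.
Divisors of 36: 1, 2, 3, 4, 6, 9, 12, 18, 36.
Evaluate successive powers at the divisors of 36:
18^1 ≡ 18
18^2 ≡ 28
18^3 ≡ 23
18^4 ≡ 7
18^6 ≡ 11
18^9 ≡ 31
18^12 ≡ 10
18^18 ≡ 36
18^36 ≡ 1
Therefore the multiplicative order of 18 modulo 37 is 36.

36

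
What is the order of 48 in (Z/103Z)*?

102

The order of 48 must divide φ(103) = 103 − 1 = 102 = 2 · 3 · 17.
Divisors of 102: 1, 2, 3, 6, 17, 34, 51, 102.
Evaluate successive powers at the divisors of 102:
48^1 ≡ 48 (mod 103)
48^2 ≡ 38 (mod 103)
48^3 ≡ 73 (mod 103)
48^6 ≡ 76 (mod 103)
48^17 ≡ 47 (mod 103)
48^34 ≡ 46 (mod 103)
48^51 ≡ 102 (mod 103)
48^102 ≡ 1 (mod 103) ✓
Hence ord(48) = 102.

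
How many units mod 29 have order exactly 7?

φ(29) = 29 − 1 = 28 = 2^2 · 7.
Since (Z/29Z)^× is cyclic of order 28, the number of elements of order d is φ(d) when d | 28 and 0 otherwise.
7 | 28, and φ(7) = 7 − 1 = 6.

6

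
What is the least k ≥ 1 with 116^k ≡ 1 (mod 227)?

113

ord(116) | φ(227) = 227 − 1 = 226 = 2 · 113.
Divisors of 226: 1, 2, 113, 226.
Test each divisor d:
116^1 ≡ 116 (mod 227)
116^2 ≡ 63 (mod 227)
116^113 ≡ 1 (mod 227) ✓
Hence ord(116) = 113.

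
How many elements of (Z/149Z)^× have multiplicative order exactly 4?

2

φ(149) = 149 − 1 = 148 = 2^2 · 37.
(Z/149Z)^× is cyclic (|G| = 148); a cyclic group of order m has exactly φ(d) elements of each order d | m, and none otherwise.
4 = 2^2 divides 148, and φ(4) = 2.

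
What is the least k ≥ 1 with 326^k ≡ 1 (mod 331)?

Since 326 ∈ (Z/331Z)^×, its order divides φ(331) = 331 − 1 = 330 = 2 · 3 · 5 · 11.
Divisors of 330: 1, 2, 3, 5, 6, 10, 11, 15, 22, 30, 33, 55, 66, 110, 165, 330.
Test each divisor d:
326^1 ≡ 326
326^2 ≡ 25
326^3 ≡ 206
326^5 ≡ 185
326^6 ≡ 68
326^10 ≡ 132
326^11 ≡ 2
326^15 ≡ 257
326^22 ≡ 4
326^30 ≡ 180
326^33 ≡ 8
326^55 ≡ 32
326^66 ≡ 64
326^110 ≡ 31
326^165 ≡ 330
326^330 ≡ 1
So ord_331(326) = 330.

330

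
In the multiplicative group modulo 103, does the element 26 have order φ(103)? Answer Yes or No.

No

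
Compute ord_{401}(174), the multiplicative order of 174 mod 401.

400

Since 174 ∈ (Z/401Z)^×, its order divides φ(401) = 401 − 1 = 400 = 2^4 · 5^2.
Divisors of 400: 1, 2, 4, 5, 8, 10, 16, 20, 25, 40, 50, 80, 100, 200, 400.
Check 174^d mod 401 for each divisor in increasing order:
174^1 ≡ 174
174^2 ≡ 201
174^4 ≡ 301
174^5 ≡ 244
174^8 ≡ 376
174^10 ≡ 188
174^16 ≡ 224
174^20 ≡ 56
174^25 ≡ 30
174^40 ≡ 329
174^50 ≡ 98
174^80 ≡ 372
174^100 ≡ 381
174^200 ≡ 400
174^400 ≡ 1
The smallest such exponent is 400, so the order of 174 is 400.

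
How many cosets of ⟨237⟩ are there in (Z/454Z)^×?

By Lagrange's theorem, ord_454(237) divides φ(454) = φ(2)·φ(227) = 1·226 = 226 = 2 · 113.
Divisors of 226: 1, 2, 113, 226.
Check 237^d mod 454 for each divisor in increasing order:
237^1 ≡ 237 (mod 454)
237^2 ≡ 327 (mod 454)
237^113 ≡ 1 (mod 454) ✓
So ord_454(237) = 113, hence |⟨237⟩| = 113.
Index = |(Z/454Z)^×| / |⟨237⟩| = 226 / 113 = 2.

2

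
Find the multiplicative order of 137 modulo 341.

Since 137 ∈ (Z/341Z)^×, its order divides φ(341) = φ(11·31) = (11−1)·(31−1) = 10·30 = 300 = 2^2 · 3 · 5^2.
Divisors of 300: 1, 2, 3, 4, 5, 6, 10, 12, 15, 20, 25, 30, 50, 60, 75, 100, 150, 300.
Check 137^d mod 341 for each divisor in increasing order:
137^1 ≡ 137 (mod 341)
137^2 ≡ 14 (mod 341)
137^3 ≡ 213 (mod 341)
137^4 ≡ 196 (mod 341)
137^5 ≡ 254 (mod 341)
137^6 ≡ 16 (mod 341)
137^10 ≡ 67 (mod 341)
137^12 ≡ 256 (mod 341)
137^15 ≡ 309 (mod 341)
137^20 ≡ 56 (mod 341)
137^25 ≡ 243 (mod 341)
137^30 ≡ 1 (mod 341) ✓
Therefore the multiplicative order of 137 modulo 341 is 30.

30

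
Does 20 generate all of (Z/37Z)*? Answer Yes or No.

φ(37) = 37 − 1 = 36 = 2^2 · 3^2.
Test 20^(36/q) mod 37 for each prime factor q of 36:
20^18 ≡ 36 (mod 37)  [q = 2: ≢ 1 ✓]
20^12 ≡ 26 (mod 37)  [q = 3: ≢ 1 ✓]
All checks pass, so 20 has order 36 and is a primitive root modulo 37.

Yes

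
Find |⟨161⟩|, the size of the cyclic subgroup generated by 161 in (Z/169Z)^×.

52

ord(161) | φ(169) = φ(13^2) = 13·(13−1) = 156 = 2^2 · 3 · 13.
Divisors of 156: 1, 2, 3, 4, 6, 12, 13, 26, 39, 52, 78, 156.
Test each divisor d:
161^1 ≡ 161 (mod 169)
161^2 ≡ 64 (mod 169)
161^3 ≡ 164 (mod 169)
161^4 ≡ 40 (mod 169)
161^6 ≡ 25 (mod 169)
161^12 ≡ 118 (mod 169)
161^13 ≡ 70 (mod 169)
161^26 ≡ 168 (mod 169)
161^39 ≡ 99 (mod 169)
161^52 ≡ 1 (mod 169) ✓
So ord_169(161) = 52.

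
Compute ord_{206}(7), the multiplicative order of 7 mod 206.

51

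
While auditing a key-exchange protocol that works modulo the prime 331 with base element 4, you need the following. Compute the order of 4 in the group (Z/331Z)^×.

15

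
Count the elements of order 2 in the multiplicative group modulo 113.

φ(113) = 113 − 1 = 112 = 2^4 · 7.
Since (Z/113Z)^× is cyclic of order 112, the number of elements of order d is φ(d) when d | 112 and 0 otherwise.
2 | 112, and φ(2) = 2 − 1 = 1.

1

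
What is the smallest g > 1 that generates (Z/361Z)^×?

2

φ(361) = φ(19^2) = 19·(19−1) = 342 = 2 · 3^2 · 19.
g is a primitive root iff g^(342/q) ≢ 1 (mod 361) for each prime q ∈ {2, 3, 19}.
g = 2: 2^171 ≡ 360; 2^114 ≡ 292; 2^18 ≡ 58 — none is 1, so 2 is a primitive root.
Hence the least primitive root of 361 is 2.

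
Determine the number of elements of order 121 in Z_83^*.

0

φ(83) = 83 − 1 = 82 = 2 · 41.
(Z/83Z)^× is cyclic (|G| = 82); a cyclic group of order m has exactly φ(d) elements of each order d | m, and none otherwise.
Since 121 ∤ 82, the count is 0.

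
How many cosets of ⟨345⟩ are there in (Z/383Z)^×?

ord(345) | φ(383) = 383 − 1 = 382 = 2 · 191.
Divisors of 382: 1, 2, 191, 382.
Evaluate successive powers at the divisors of 382:
345^1 ≡ 345 (mod 383)
345^2 ≡ 295 (mod 383)
345^191 ≡ 382 (mod 383)
345^382 ≡ 1 (mod 383) ✓
Thus |⟨345⟩| = ord(345) = 382.
[(Z/383Z)^× : ⟨345⟩] = 382/382 = 1.

1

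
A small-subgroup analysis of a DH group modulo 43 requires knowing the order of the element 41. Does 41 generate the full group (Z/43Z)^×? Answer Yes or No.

No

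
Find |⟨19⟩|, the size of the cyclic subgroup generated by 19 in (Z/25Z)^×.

10

ord(19) | φ(25) = φ(5^2) = 5·(5−1) = 20 = 2^2 · 5.
Divisors of 20: 1, 2, 4, 5, 10, 20.
Evaluate successive powers at the divisors of 20:
19^1 ≡ 19 (mod 25)
19^2 ≡ 11 (mod 25)
19^4 ≡ 21 (mod 25)
19^5 ≡ 24 (mod 25)
19^10 ≡ 1 (mod 25) ✓
So ord_25(19) = 10.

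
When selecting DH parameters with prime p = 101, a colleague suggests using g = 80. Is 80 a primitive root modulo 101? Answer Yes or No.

φ(101) = 101 − 1 = 100 = 2^2 · 5^2.
It suffices to check that the order of 80 is not a proper divisor of 100: compute 80^(100/q) for q ∈ {2, 5}.
80^50 ≡ 1 (mod 101)  [q = 2: ≡ 1 ✗]
80^20 ≡ 87 (mod 101)  [q = 5: ≢ 1 ✓]
80^50 ≡ 1 shows ord(80) | 50, strictly less than φ(101); not a primitive root.

No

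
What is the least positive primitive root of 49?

φ(49) = φ(7^2) = 7·(7−1) = 42 = 2 · 3 · 7.
g is a primitive root iff g^(42/q) ≢ 1 (mod 49) for each prime q ∈ {2, 3, 7}.
g = 2: 2^21 ≡ 1 — hits 1, so not a primitive root.
g = 3: 3^21 ≡ 48; 3^14 ≡ 30; 3^6 ≡ 43 — none is 1, so 3 is a primitive root.
So 3 is the smallest generator of (Z/49Z)^×.

3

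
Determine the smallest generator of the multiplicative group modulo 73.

5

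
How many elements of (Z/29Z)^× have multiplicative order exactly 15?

φ(29) = 29 − 1 = 28 = 2^2 · 7.
In a cyclic group of order 28, there are φ(d) elements of order d for each divisor d of 28, and zero for non-divisors.
15 does not divide 28, so no element of (Z/29Z)^× has order 15.

0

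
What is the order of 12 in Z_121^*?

11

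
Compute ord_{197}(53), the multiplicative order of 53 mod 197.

49

Since 53 ∈ (Z/197Z)^×, its order divides φ(197) = 197 − 1 = 196 = 2^2 · 7^2.
Divisors of 196: 1, 2, 4, 7, 14, 28, 49, 98, 196.
Compute 53^d (mod 197) for the divisors d until we hit 1:
53^1 ≡ 53
53^2 ≡ 51
53^4 ≡ 40
53^7 ≡ 164
53^14 ≡ 104
53^28 ≡ 178
53^49 ≡ 1
The smallest such exponent is 49, so the order of 53 is 49.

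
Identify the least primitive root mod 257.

3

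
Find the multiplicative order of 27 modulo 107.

53

By Lagrange's theorem, ord_107(27) divides φ(107) = 107 − 1 = 106 = 2 · 53.
Divisors of 106: 1, 2, 53, 106.
Test each divisor d:
27^1 ≡ 27
27^2 ≡ 87
27^53 ≡ 1
Hence ord(27) = 53.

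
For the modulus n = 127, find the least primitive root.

3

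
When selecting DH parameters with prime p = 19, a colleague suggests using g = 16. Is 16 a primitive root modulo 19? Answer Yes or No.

No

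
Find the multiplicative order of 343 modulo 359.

The order of 343 must divide φ(359) = 359 − 1 = 358 = 2 · 179.
Divisors of 358: 1, 2, 179, 358.
Check 343^d mod 359 for each divisor in increasing order:
343^1 ≡ 343 (mod 359)
343^2 ≡ 256 (mod 359)
343^179 ≡ 358 (mod 359)
343^358 ≡ 1 (mod 359) ✓
So ord_359(343) = 358.

358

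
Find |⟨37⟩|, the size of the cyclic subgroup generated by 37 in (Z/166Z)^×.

By Lagrange's theorem, ord_166(37) divides φ(166) = φ(2)·φ(83) = 1·82 = 82 = 2 · 41.
Divisors of 82: 1, 2, 41, 82.
Evaluate successive powers at the divisors of 82:
37^1 ≡ 37 (mod 166)
37^2 ≡ 41 (mod 166)
37^41 ≡ 1 (mod 166) ✓
So ord_166(37) = 41.

41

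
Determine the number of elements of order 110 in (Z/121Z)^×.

φ(121) = φ(11^2) = 11·(11−1) = 110 = 2 · 5 · 11.
Since (Z/121Z)^× is cyclic of order 110, the number of elements of order d is φ(d) when d | 110 and 0 otherwise.
110 = 2 · 5 · 11 divides 110, and φ(110) = 40.

40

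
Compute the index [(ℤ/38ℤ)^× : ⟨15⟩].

1

By Lagrange's theorem, ord_38(15) divides φ(38) = φ(2)·φ(19) = 1·18 = 18 = 2 · 3^2.
Divisors of 18: 1, 2, 3, 6, 9, 18.
Test each divisor d:
15^1 ≡ 15
15^2 ≡ 35
15^3 ≡ 31
15^6 ≡ 11
15^9 ≡ 37
15^18 ≡ 1
The order of 15 is 18, so the subgroup it generates has 18 elements.
Index = |(Z/38Z)^×| / |⟨15⟩| = 18 / 18 = 1.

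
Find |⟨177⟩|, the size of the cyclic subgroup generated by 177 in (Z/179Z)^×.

89

Since 177 ∈ (Z/179Z)^×, its order divides φ(179) = 179 − 1 = 178 = 2 · 89.
Divisors of 178: 1, 2, 89, 178.
Check 177^d mod 179 for each divisor in increasing order:
177^1 ≡ 177 (mod 179)
177^2 ≡ 4 (mod 179)
177^89 ≡ 1 (mod 179) ✓
Therefore the multiplicative order of 177 modulo 179 is 89.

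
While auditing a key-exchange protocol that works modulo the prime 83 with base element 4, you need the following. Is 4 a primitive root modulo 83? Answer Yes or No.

φ(83) = 83 − 1 = 82 = 2 · 41.
It suffices to check that the order of 4 is not a proper divisor of 82: compute 4^(82/q) for q ∈ {2, 41}.
4^41 ≡ 1 (mod 83)  [q = 2: ≡ 1 ✗]
4^2 ≡ 16 (mod 83)  [q = 41: ≢ 1 ✓]
4^41 ≡ 1 shows ord(4) | 41, strictly less than φ(83); not a primitive root.

No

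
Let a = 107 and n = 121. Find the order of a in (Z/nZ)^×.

Since 107 ∈ (Z/121Z)^×, its order divides φ(121) = φ(11^2) = 11·(11−1) = 110 = 2 · 5 · 11.
Divisors of 110: 1, 2, 5, 10, 11, 22, 55, 110.
Evaluate successive powers at the divisors of 110:
107^1 ≡ 107 (mod 121)
107^2 ≡ 75 (mod 121)
107^5 ≡ 21 (mod 121)
107^10 ≡ 78 (mod 121)
107^11 ≡ 118 (mod 121)
107^22 ≡ 9 (mod 121)
107^55 ≡ 120 (mod 121)
107^110 ≡ 1 (mod 121) ✓
Therefore the multiplicative order of 107 modulo 121 is 110.

110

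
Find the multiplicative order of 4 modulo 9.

3

By Lagrange's theorem, ord_9(4) divides φ(9) = φ(3^2) = 3·(3−1) = 6 = 2 · 3.
Divisors of 6: 1, 2, 3, 6.
Compute 4^d (mod 9) for the divisors d until we hit 1:
4^1 ≡ 4 (mod 9)
4^2 ≡ 7 (mod 9)
4^3 ≡ 1 (mod 9) ✓
The smallest such exponent is 3, so the order of 4 is 3.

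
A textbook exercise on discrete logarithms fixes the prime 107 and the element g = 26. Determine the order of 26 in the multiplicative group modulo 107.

Since 26 ∈ (Z/107Z)^×, its order divides φ(107) = 107 − 1 = 106 = 2 · 53.
Divisors of 106: 1, 2, 53, 106.
Check 26^d mod 107 for each divisor in increasing order:
26^1 ≡ 26 (mod 107)
26^2 ≡ 34 (mod 107)
26^53 ≡ 106 (mod 107)
26^106 ≡ 1 (mod 107) ✓
Therefore the multiplicative order of 26 modulo 107 is 106.

106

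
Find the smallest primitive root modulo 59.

φ(59) = 59 − 1 = 58 = 2 · 29.
Test candidates g = 2, 3, … against the prime factors q ∈ {2, 29} of φ(59): g is a generator iff g^(58/q) ≢ 1 for every such q.
g = 2: 2^29 ≡ 58; 2^2 ≡ 4 — none is 1, so 2 is a primitive root.
So 2 is the smallest generator of (Z/59Z)^×.

2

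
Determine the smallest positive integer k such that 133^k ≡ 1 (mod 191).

95

By Lagrange's theorem, ord_191(133) divides φ(191) = 191 − 1 = 190 = 2 · 5 · 19.
Divisors of 190: 1, 2, 5, 10, 19, 38, 95, 190.
Compute 133^d (mod 191) for the divisors d until we hit 1:
133^1 ≡ 133 (mod 191)
133^2 ≡ 117 (mod 191)
133^5 ≡ 25 (mod 191)
133^10 ≡ 52 (mod 191)
133^19 ≡ 39 (mod 191)
133^38 ≡ 184 (mod 191)
133^95 ≡ 1 (mod 191) ✓
The smallest such exponent is 95, so the order of 133 is 95.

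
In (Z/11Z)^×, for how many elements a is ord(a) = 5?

φ(11) = 11 − 1 = 10 = 2 · 5.
(Z/11Z)^× is cyclic (|G| = 10); a cyclic group of order m has exactly φ(d) elements of each order d | m, and none otherwise.
5 | 10, and φ(5) = 5 − 1 = 4.

4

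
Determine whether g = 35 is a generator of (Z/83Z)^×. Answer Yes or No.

Yes

φ(83) = 83 − 1 = 82 = 2 · 41.
An element g generates (Z/83Z)^× iff g^(82/q) ≢ 1 (mod 83) for each prime q ∈ {2, 41}.
35^41 ≡ 82 (mod 83)  [q = 2: ≢ 1 ✓]
35^2 ≡ 63 (mod 83)  [q = 41: ≢ 1 ✓]
None equal 1, so ord_83(35) = 82: 35 is a primitive root.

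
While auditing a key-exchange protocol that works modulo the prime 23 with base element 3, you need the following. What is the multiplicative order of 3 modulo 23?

11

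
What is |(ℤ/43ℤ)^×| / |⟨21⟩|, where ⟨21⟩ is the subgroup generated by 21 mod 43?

6

Since 21 ∈ (Z/43Z)^×, its order divides φ(43) = 43 − 1 = 42 = 2 · 3 · 7.
Divisors of 42: 1, 2, 3, 6, 7, 14, 21, 42.
Compute 21^d (mod 43) for the divisors d until we hit 1:
21^1 ≡ 21 (mod 43)
21^2 ≡ 11 (mod 43)
21^3 ≡ 16 (mod 43)
21^6 ≡ 41 (mod 43)
21^7 ≡ 1 (mod 43) ✓
So ord_43(21) = 7, hence |⟨21⟩| = 7.
The index is φ(43) / ord(21) = 42 / 7 = 6.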